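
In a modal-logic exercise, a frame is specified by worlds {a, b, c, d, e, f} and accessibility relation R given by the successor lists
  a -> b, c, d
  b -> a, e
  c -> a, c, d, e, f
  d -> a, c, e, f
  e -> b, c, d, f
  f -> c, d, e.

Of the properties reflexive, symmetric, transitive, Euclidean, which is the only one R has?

symmetric

Reflexive: no — a is not related to itself.
Symmetric: yes — every pair in R has its reverse in R.
Transitive: no — a R b and b R e, but not a R e.
Euclidean: no — a R b and a R c, but not b R c.
Only symmetric holds.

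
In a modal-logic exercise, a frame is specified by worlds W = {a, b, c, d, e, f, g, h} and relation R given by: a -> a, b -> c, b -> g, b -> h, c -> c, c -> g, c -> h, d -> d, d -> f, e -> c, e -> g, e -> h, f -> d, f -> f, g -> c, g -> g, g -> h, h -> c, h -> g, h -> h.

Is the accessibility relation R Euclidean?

Euclidean: yes — any two successors of a common world are R-related.

Yes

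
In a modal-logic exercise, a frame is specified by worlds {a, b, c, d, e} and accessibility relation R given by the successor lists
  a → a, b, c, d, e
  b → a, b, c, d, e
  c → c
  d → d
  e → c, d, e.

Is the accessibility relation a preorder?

Yes

Reflexive: yes — every world is R-related to itself.
Transitive: yes — every two-step R-path is closed by a direct edge.
So R is a preorder.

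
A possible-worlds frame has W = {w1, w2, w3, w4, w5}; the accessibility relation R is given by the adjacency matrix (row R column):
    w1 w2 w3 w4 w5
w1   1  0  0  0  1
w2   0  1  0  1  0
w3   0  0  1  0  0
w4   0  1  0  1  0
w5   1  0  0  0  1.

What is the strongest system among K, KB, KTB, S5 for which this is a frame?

S5

Symmetric (axiom B): yes — every pair in R has its reverse in R.
Reflexive (axiom T): yes — every world is R-related to itself.
Euclidean (axiom 5): yes — any two successors of a common world are R-related.
So F validates K, KB, KTB, S5. The strongest is S5.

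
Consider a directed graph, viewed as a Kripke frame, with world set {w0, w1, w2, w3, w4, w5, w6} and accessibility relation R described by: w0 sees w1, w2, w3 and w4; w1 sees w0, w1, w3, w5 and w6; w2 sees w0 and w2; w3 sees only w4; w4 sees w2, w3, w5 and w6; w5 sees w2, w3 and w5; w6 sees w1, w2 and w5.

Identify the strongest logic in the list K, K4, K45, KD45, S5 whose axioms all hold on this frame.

Transitive (axiom 4): no — w0 R w1 and w1 R w5, but not w0 R w5.
Euclidean (axiom 5): no — w0 R w1 and w0 R w2, but not w1 R w2.
Serial (axiom D): yes — every world has a successor (e.g. w0 R w1).
Reflexive (axiom T): no — w0 is not related to itself.
So F validates K; K4 would additionally require R to be transitive. The strongest is K.

K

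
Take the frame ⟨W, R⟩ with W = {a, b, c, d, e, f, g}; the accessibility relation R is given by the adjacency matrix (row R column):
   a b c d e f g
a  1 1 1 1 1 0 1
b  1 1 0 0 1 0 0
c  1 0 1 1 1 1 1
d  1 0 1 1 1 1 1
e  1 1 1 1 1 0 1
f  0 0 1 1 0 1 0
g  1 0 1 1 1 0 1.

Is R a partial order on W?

Reflexive: yes — every world is R-related to itself.
Transitive: no — a R c and c R f, but not a R f.
Antisymmetric: no — a R b and b R a with a ≠ b.
So R is not a partial order.

No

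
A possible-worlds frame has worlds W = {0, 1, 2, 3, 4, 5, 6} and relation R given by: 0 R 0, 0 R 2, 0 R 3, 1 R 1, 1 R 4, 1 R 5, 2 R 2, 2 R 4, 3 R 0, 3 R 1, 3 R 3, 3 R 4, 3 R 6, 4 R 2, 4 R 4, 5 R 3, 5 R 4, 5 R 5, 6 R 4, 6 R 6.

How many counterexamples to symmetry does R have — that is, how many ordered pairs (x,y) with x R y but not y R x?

9

Enumerating: (0,2), (1,4), (1,5), (3,1), (3,4), (3,6), (5,3), (5,4), (6,4).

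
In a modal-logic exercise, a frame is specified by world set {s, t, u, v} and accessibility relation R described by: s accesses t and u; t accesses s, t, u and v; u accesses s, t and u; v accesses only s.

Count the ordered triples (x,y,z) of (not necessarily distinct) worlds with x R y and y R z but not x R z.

Enumerating: (s,t,s), (s,t,v), (s,u,s), (u,t,v), (v,s,t), (v,s,u).

6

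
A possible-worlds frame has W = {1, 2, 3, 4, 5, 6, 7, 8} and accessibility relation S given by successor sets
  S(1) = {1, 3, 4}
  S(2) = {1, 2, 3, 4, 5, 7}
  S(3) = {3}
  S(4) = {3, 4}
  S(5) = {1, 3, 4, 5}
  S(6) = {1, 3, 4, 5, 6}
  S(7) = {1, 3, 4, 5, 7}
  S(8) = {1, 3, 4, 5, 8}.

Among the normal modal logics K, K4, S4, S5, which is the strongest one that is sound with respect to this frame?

Transitive (axiom 4): yes — every two-step S-path is closed by a direct edge.
Reflexive (axiom T): yes — every world is S-related to itself.
Euclidean (axiom 5): no — 1 S 3 and 1 S 4, but not 3 S 4.
So F validates K, K4, S4; S5 would additionally require S to be Euclidean. The strongest is S4.

S4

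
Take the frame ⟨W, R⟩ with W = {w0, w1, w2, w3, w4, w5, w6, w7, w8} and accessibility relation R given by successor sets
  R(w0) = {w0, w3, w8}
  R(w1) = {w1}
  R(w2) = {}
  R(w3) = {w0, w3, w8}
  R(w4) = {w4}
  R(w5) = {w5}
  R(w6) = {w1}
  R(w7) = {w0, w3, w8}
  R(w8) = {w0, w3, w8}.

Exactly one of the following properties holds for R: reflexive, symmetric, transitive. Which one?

transitive

Reflexive: no — w2 is not related to itself.
Symmetric: no — w6 R w1 but not w1 R w6.
Transitive: yes — every two-step R-path is closed by a direct edge.
Only transitive holds.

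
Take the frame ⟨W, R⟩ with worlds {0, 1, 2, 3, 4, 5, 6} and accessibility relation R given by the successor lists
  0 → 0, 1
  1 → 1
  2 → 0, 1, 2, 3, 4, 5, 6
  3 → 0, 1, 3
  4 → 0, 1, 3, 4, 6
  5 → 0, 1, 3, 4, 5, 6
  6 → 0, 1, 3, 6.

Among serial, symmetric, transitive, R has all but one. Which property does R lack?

Serial: yes — every world has a successor (e.g. 0 R 0).
Symmetric: no — 0 R 1 but not 1 R 0.
Transitive: yes — every two-step R-path is closed by a direct edge.
Only symmetric fails.

symmetric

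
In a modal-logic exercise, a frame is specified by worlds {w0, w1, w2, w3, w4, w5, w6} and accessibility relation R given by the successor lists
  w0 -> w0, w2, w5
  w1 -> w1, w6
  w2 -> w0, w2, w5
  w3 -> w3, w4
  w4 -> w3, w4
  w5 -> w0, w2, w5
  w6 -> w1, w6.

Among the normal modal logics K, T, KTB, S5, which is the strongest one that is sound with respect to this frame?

S5

Reflexive (axiom T): yes — every world is R-related to itself.
Symmetric (axiom B): yes — every pair in R has its reverse in R.
Euclidean (axiom 5): yes — any two successors of a common world are R-related.
So F validates K, T, KTB, S5. The strongest is S5.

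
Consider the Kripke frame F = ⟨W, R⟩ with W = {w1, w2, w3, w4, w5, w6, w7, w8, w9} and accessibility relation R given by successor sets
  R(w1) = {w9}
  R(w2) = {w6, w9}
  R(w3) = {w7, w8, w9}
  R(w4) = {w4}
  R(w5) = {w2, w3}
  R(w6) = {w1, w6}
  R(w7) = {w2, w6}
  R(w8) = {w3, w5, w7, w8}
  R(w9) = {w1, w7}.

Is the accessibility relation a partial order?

No

Reflexive: no — w1 is not related to itself.
Transitive: no — w1 R w9 and w9 R w7, but not w1 R w7.
Antisymmetric: no — w1 R w9 and w9 R w1 with w1 ≠ w9.
So R is not a partial order.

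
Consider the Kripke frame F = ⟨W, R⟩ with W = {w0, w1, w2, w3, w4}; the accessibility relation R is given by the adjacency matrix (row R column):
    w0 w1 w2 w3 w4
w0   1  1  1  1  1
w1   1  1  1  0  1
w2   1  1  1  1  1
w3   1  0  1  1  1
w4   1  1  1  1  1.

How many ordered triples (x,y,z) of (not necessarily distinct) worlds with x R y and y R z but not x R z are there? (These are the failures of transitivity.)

6

Enumerating: (w1,w0,w3), (w1,w2,w3), (w1,w4,w3), (w3,w0,w1), (w3,w2,w1), (w3,w4,w1).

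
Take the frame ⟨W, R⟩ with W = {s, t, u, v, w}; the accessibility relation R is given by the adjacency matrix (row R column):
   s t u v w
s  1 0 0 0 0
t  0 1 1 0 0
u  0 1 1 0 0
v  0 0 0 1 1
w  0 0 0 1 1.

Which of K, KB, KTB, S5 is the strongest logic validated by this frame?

Symmetric (axiom B): yes — every pair in R has its reverse in R.
Reflexive (axiom T): yes — every world is R-related to itself.
Euclidean (axiom 5): yes — any two successors of a common world are R-related.
So F validates K, KB, KTB, S5. The strongest is S5.

S5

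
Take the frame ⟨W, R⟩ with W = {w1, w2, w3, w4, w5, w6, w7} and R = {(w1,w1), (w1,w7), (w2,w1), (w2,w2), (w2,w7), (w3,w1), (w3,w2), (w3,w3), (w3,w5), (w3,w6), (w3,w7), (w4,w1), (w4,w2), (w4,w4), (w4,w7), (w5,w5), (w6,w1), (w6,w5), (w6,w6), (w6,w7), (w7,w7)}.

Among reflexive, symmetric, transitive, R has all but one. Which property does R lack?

symmetric

Reflexive: yes — every world is R-related to itself.
Symmetric: no — w1 R w7 but not w7 R w1.
Transitive: yes — every two-step R-path is closed by a direct edge.
Only symmetric fails.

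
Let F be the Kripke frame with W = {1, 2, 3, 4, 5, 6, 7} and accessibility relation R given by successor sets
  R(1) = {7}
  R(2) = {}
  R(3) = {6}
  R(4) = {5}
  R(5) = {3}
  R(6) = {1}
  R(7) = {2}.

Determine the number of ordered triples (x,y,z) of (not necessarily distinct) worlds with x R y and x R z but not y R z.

6

Enumerating: (1,7,7), (3,6,6), (4,5,5), (5,3,3), (6,1,1), (7,2,2).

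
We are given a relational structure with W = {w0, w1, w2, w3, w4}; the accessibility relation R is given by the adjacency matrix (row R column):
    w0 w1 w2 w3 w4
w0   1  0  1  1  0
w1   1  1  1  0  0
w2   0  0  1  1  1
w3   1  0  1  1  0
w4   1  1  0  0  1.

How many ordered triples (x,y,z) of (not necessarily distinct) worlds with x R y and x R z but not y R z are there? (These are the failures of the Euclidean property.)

11

Enumerating: (w0,w2,w0), (w1,w0,w1), (w1,w2,w0), (w1,w2,w1), (w2,w3,w4), (w2,w4,w2), (w2,w4,w3), (w3,w2,w0), (w4,w0,w1), (w4,w0,w4), (w4,w1,w4).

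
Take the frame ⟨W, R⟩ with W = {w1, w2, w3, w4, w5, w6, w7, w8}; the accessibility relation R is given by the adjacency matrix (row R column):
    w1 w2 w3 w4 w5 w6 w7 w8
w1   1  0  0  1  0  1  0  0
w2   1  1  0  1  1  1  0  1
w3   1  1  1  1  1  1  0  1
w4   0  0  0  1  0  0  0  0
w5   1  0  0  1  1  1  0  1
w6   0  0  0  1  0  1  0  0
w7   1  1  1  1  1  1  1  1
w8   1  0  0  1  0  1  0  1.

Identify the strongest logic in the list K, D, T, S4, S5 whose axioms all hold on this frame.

S4

Serial (axiom D): yes — every world has a successor (e.g. w1 R w1).
Reflexive (axiom T): yes — every world is R-related to itself.
Transitive (axiom 4): yes — every two-step R-path is closed by a direct edge.
Euclidean (axiom 5): no — w1 R w4 and w1 R w6, but not w4 R w6.
So F validates K, D, T, S4; S5 would additionally require R to be Euclidean. The strongest is S4.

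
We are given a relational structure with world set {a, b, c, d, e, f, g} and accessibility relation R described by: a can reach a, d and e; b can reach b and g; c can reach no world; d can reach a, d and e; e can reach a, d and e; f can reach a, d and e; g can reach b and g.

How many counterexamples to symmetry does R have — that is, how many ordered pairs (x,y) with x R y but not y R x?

3

Enumerating: (f,a), (f,d), (f,e).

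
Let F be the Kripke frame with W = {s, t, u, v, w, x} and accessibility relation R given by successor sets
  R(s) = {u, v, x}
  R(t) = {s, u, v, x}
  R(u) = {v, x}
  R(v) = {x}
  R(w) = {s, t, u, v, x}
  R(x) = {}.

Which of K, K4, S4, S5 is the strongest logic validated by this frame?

K4

Transitive (axiom 4): yes — every two-step R-path is closed by a direct edge.
Reflexive (axiom T): no — s is not related to itself.
Euclidean (axiom 5): no — s R v and s R u, but not v R u.
So F validates K, K4; S4 would additionally require R to be reflexive. The strongest is K4.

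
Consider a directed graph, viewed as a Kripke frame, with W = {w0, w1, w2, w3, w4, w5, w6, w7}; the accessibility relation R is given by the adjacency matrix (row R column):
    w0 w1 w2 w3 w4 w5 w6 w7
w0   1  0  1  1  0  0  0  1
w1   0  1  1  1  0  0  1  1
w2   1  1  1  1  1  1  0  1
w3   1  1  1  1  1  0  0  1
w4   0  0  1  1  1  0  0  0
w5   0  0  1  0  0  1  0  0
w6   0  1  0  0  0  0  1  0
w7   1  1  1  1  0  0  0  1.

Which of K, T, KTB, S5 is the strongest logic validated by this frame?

KTB

Reflexive (axiom T): yes — every world is R-related to itself.
Symmetric (axiom B): yes — every pair in R has its reverse in R.
Euclidean (axiom 5): no — w1 R w2 and w1 R w6, but not w2 R w6.
So F validates K, T, KTB; S5 would additionally require R to be Euclidean. The strongest is KTB.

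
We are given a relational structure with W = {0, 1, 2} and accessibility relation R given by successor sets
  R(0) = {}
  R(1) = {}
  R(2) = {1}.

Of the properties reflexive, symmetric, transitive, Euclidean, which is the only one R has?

transitive

Reflexive: no — 0 is not related to itself.
Symmetric: no — 2 R 1 but not 1 R 2.
Transitive: yes — every two-step R-path is closed by a direct edge.
Euclidean: no — 2 R 1 and 2 R 1, but not 1 R 1.
Only transitive holds.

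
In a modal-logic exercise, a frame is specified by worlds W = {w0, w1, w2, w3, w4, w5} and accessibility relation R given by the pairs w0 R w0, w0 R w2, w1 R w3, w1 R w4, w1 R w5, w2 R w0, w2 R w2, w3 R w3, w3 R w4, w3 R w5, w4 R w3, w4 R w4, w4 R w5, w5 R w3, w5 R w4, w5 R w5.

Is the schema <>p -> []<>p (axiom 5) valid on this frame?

By correspondence theory, 5 is valid on a frame iff R is Euclidean.
Euclidean: yes — any two successors of a common world are R-related.

Yes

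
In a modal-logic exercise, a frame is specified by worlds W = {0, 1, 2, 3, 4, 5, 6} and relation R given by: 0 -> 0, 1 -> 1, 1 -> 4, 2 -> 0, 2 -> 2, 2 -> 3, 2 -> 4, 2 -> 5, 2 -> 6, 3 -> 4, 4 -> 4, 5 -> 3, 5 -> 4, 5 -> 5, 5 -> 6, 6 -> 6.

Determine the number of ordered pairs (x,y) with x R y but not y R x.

Enumerating: (1,4), (2,0), (2,3), (2,4), (2,5), (2,6), (3,4), (5,3), (5,4), (5,6).

10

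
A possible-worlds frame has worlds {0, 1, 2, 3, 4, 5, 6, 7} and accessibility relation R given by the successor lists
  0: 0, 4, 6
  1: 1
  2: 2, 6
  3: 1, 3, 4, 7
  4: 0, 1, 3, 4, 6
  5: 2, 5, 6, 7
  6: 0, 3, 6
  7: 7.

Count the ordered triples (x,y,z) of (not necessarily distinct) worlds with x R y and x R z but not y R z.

Enumerating: (0,6,4), (2,6,2), (3,1,3), (3,1,4), (3,1,7), (3,4,7), (3,7,1), (3,7,3), (3,7,4), (4,0,1), (4,0,3), (4,1,0), … and 18 more.
Total: 30.

30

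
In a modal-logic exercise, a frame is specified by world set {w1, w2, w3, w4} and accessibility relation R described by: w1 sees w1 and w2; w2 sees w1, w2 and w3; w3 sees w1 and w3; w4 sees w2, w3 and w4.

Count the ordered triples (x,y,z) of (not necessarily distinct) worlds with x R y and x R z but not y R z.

Enumerating: (w2,w1,w3), (w2,w3,w2), (w3,w1,w3), (w4,w2,w4), (w4,w3,w2), (w4,w3,w4).

6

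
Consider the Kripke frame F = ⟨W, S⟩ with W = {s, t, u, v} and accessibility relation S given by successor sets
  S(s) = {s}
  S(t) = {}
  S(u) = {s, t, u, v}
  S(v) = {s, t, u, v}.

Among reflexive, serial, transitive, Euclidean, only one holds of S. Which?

Reflexive: no — t is not related to itself.
Serial: no — t has no S-successor.
Transitive: yes — every two-step S-path is closed by a direct edge.
Euclidean: no — u S s and u S t, but not s S t.
Only transitive holds.

transitive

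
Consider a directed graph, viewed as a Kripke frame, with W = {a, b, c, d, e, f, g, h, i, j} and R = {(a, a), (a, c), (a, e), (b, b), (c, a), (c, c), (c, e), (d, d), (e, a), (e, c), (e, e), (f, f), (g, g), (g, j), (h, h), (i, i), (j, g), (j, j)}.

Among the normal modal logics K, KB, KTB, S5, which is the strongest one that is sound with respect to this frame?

Symmetric (axiom B): yes — every pair in R has its reverse in R.
Reflexive (axiom T): yes — every world is R-related to itself.
Euclidean (axiom 5): yes — any two successors of a common world are R-related.
So F validates K, KB, KTB, S5. The strongest is S5.

S5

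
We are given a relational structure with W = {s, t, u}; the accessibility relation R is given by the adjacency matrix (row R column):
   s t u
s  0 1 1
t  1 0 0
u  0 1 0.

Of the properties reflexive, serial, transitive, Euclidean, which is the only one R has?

serial

Reflexive: no — s is not related to itself.
Serial: yes — every world has a successor (e.g. s R t).
Transitive: no — t R s and s R u, but not t R u.
Euclidean: no — s R t and s R u, but not t R u.
Only serial holds.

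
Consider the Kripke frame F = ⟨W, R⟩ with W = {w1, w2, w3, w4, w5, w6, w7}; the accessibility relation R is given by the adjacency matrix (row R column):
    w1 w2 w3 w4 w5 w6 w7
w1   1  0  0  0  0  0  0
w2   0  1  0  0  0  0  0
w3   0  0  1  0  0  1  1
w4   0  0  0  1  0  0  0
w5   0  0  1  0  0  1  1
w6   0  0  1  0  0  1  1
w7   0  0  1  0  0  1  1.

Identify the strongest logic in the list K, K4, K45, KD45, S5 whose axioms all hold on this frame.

Transitive (axiom 4): yes — every two-step R-path is closed by a direct edge.
Euclidean (axiom 5): yes — any two successors of a common world are R-related.
Serial (axiom D): yes — every world has a successor (e.g. w1 R w1).
Reflexive (axiom T): no — w5 is not related to itself.
So F validates K, K4, K45, KD45; S5 would additionally require R to be reflexive. The strongest is KD45.

KD45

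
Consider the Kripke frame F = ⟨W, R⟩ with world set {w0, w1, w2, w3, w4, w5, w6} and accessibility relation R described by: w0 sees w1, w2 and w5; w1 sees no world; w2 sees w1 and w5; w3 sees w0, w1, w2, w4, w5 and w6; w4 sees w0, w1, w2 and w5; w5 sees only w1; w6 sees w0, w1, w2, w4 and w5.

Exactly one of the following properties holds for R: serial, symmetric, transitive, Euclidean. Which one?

transitive

Serial: no — w1 has no R-successor.
Symmetric: no — w0 R w1 but not w1 R w0.
Transitive: yes — every two-step R-path is closed by a direct edge.
Euclidean: no — w0 R w1 and w0 R w2, but not w1 R w2.
Only transitive holds.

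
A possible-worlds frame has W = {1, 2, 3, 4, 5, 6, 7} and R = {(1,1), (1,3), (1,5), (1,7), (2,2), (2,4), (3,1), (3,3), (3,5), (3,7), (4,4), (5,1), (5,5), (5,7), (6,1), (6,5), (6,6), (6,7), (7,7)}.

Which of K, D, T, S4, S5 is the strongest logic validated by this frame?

T

Serial (axiom D): yes — every world has a successor (e.g. 1 R 1).
Reflexive (axiom T): yes — every world is R-related to itself.
Transitive (axiom 4): no — 5 R 1 and 1 R 3, but not 5 R 3.
Euclidean (axiom 5): no — 1 R 5 and 1 R 3, but not 5 R 3.
So F validates K, D, T; S4 would additionally require R to be transitive. The strongest is T.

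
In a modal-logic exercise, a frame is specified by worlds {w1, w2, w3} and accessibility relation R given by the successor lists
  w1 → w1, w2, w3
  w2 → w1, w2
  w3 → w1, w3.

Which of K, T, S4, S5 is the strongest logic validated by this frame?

Reflexive (axiom T): yes — every world is R-related to itself.
Transitive (axiom 4): no — w2 R w1 and w1 R w3, but not w2 R w3.
Euclidean (axiom 5): no — w1 R w2 and w1 R w3, but not w2 R w3.
So F validates K, T; S4 would additionally require R to be transitive. The strongest is T.

T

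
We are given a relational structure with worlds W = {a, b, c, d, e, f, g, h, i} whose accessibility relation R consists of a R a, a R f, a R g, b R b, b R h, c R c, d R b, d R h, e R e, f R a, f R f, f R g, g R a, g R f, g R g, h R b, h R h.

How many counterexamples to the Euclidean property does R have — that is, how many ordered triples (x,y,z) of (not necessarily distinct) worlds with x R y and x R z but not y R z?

R is Euclidean; there are no such tuples.

0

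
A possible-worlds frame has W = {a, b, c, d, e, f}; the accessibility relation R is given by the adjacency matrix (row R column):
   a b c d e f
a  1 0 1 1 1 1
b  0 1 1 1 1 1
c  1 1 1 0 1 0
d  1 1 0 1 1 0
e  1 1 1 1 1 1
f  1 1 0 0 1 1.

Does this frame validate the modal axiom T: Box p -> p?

Axiom T corresponds to the accessibility relation being reflexive.
Reflexive: yes — every world is R-related to itself.

Yes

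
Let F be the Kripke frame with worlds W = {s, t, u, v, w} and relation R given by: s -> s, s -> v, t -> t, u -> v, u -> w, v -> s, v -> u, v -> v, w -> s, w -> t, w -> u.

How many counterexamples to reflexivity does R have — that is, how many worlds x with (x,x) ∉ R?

Enumerating: u, w.

2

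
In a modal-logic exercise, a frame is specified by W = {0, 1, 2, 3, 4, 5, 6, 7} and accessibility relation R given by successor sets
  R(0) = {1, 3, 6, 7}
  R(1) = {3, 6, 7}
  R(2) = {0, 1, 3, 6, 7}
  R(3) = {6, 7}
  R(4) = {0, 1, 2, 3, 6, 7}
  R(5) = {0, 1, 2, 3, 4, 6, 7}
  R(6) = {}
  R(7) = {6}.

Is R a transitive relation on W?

Transitive: yes — every two-step R-path is closed by a direct edge.

Yes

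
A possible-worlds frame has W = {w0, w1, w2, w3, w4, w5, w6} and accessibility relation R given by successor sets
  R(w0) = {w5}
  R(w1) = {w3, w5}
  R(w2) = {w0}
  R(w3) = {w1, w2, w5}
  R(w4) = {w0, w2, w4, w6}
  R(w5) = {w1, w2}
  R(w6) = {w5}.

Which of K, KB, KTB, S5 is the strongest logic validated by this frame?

Symmetric (axiom B): no — w0 R w5 but not w5 R w0.
Reflexive (axiom T): no — w0 is not related to itself.
Euclidean (axiom 5): no — w1 R w5 and w1 R w3, but not w5 R w3.
So F validates K; KB would additionally require R to be symmetric. The strongest is K.

K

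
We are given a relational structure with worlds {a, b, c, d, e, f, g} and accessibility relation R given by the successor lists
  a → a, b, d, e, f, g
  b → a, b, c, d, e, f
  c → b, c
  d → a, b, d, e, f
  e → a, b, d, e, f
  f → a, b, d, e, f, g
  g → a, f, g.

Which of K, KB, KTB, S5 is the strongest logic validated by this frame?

KTB

Symmetric (axiom B): yes — every pair in R has its reverse in R.
Reflexive (axiom T): yes — every world is R-related to itself.
Euclidean (axiom 5): no — a R b and a R g, but not b R g.
So F validates K, KB, KTB; S5 would additionally require R to be Euclidean. The strongest is KTB.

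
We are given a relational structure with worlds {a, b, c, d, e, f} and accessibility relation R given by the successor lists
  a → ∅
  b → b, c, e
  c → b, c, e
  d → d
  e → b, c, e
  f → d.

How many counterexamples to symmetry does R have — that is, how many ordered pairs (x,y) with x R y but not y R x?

1

Enumerating: (f,d).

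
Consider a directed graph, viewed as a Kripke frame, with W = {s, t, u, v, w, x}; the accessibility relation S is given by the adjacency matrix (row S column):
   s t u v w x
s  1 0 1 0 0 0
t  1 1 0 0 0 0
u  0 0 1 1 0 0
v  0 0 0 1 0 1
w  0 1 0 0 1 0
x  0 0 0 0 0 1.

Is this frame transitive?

No

Transitive: no — s S u and u S v, but not s S v.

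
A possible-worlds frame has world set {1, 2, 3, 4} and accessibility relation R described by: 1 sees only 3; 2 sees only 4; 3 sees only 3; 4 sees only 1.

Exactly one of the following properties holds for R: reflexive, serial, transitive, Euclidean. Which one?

serial

Reflexive: no — 1 is not related to itself.
Serial: yes — every world has a successor (e.g. 1 R 3).
Transitive: no — 2 R 4 and 4 R 1, but not 2 R 1.
Euclidean: no — 2 R 4 and 2 R 4, but not 4 R 4.
Only serial holds.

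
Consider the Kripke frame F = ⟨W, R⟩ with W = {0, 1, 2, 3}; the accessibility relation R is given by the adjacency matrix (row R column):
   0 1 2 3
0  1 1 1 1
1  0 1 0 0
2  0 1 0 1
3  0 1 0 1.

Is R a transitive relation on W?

Yes

Transitive: yes — every two-step R-path is closed by a direct edge.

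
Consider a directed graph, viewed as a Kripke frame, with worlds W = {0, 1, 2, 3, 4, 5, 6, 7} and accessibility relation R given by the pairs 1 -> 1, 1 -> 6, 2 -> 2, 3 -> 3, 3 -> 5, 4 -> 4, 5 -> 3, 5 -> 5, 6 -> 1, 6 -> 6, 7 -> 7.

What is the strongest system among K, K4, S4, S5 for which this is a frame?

K4

Transitive (axiom 4): yes — every two-step R-path is closed by a direct edge.
Reflexive (axiom T): no — 0 is not related to itself.
Euclidean (axiom 5): yes — any two successors of a common world are R-related.
So F validates K, K4; S4 would additionally require R to be reflexive. The strongest is K4.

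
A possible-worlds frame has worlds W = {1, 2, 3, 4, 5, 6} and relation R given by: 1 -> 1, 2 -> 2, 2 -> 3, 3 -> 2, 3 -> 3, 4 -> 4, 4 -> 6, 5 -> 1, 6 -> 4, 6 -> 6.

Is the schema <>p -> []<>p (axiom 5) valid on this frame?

Yes

By correspondence theory, 5 is valid on a frame iff R is Euclidean.
Euclidean: yes — any two successors of a common world are R-related.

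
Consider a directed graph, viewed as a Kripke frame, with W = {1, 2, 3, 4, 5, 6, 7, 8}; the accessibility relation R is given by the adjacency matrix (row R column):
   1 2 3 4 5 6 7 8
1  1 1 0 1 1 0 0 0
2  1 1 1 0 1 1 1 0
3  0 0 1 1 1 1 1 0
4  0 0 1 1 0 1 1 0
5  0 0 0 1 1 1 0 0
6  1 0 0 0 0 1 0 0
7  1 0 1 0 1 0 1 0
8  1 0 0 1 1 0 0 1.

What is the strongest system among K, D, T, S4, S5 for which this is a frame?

Serial (axiom D): yes — every world has a successor (e.g. 1 R 1).
Reflexive (axiom T): yes — every world is R-related to itself.
Transitive (axiom 4): no — 1 R 2 and 2 R 3, but not 1 R 3.
Euclidean (axiom 5): no — 1 R 2 and 1 R 4, but not 2 R 4.
So F validates K, D, T; S4 would additionally require R to be transitive. The strongest is T.

T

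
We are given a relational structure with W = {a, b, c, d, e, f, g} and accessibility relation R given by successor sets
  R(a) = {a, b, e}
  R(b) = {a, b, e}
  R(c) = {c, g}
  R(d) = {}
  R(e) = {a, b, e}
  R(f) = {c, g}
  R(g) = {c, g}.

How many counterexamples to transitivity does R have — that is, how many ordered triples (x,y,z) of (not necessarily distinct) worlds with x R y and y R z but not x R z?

0

R is transitive; there are no such tuples.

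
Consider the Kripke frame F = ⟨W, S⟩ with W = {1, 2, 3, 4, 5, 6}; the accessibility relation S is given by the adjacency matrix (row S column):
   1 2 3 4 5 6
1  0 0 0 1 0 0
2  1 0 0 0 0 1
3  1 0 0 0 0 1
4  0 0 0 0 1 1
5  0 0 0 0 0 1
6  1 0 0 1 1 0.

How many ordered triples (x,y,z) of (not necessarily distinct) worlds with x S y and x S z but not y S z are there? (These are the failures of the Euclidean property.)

Enumerating: (1,4,4), (2,1,1), (2,1,6), (2,6,6), (3,1,1), (3,1,6), (3,6,6), (4,5,5), (4,6,6), (5,6,6), (6,1,1), (6,1,5), (6,4,1), (6,4,4), (6,5,1), (6,5,4), (6,5,5).

17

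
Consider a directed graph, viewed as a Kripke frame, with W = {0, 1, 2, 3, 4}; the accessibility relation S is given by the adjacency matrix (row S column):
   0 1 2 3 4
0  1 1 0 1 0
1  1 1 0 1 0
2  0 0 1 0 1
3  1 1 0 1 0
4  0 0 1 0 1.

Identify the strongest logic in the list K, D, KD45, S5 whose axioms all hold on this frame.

Serial (axiom D): yes — every world has a successor (e.g. 0 S 0).
Euclidean (axiom 5): yes — any two successors of a common world are S-related.
Transitive (axiom 4): yes — every two-step S-path is closed by a direct edge.
Reflexive (axiom T): yes — every world is S-related to itself.
So F validates K, D, KD45, S5. The strongest is S5.

S5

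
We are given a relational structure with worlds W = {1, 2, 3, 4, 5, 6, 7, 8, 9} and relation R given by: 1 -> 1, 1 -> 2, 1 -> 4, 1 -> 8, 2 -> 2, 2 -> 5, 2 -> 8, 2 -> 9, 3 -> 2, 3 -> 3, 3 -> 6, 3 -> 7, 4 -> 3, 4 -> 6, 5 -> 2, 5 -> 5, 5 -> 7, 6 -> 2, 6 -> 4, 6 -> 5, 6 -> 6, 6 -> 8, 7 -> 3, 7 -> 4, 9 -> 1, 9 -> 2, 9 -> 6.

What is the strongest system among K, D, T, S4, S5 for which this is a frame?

Serial (axiom D): no — 8 has no R-successor.
Reflexive (axiom T): no — 4 is not related to itself.
Transitive (axiom 4): no — 1 R 2 and 2 R 5, but not 1 R 5.
Euclidean (axiom 5): no — 1 R 2 and 1 R 4, but not 2 R 4.
So F validates K; D would additionally require R to be serial. The strongest is K.

K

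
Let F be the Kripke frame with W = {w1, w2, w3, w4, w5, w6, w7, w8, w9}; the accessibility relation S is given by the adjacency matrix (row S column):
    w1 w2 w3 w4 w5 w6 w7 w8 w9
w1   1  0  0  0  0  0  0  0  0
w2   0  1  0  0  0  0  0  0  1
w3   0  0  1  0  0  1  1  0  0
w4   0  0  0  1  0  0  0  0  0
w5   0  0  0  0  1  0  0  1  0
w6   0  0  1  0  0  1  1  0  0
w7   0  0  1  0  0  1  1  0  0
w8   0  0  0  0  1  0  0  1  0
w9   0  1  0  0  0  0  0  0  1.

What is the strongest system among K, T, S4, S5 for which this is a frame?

S5

Reflexive (axiom T): yes — every world is S-related to itself.
Transitive (axiom 4): yes — every two-step S-path is closed by a direct edge.
Euclidean (axiom 5): yes — any two successors of a common world are S-related.
So F validates K, T, S4, S5. The strongest is S5.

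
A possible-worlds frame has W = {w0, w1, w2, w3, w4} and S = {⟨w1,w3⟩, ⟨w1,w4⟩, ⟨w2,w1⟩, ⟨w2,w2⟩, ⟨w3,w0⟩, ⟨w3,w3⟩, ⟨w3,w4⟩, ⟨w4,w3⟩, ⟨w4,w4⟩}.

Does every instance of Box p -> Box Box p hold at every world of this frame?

No

The schema 4 characterises exactly the transitive frames.
Transitive: no — w1 S w3 and w3 S w0, but not w1 S w0.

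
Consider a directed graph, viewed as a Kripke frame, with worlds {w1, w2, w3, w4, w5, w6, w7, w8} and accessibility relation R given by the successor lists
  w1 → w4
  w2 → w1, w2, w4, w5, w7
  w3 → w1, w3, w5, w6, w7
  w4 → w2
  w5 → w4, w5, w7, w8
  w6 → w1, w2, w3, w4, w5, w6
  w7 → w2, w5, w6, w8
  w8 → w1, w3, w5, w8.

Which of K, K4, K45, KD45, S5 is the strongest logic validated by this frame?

Transitive (axiom 4): no — w1 R w4 and w4 R w2, but not w1 R w2.
Euclidean (axiom 5): no — w2 R w1 and w2 R w5, but not w1 R w5.
Serial (axiom D): yes — every world has a successor (e.g. w1 R w4).
Reflexive (axiom T): no — w1 is not related to itself.
So F validates K; K4 would additionally require R to be transitive. The strongest is K.

K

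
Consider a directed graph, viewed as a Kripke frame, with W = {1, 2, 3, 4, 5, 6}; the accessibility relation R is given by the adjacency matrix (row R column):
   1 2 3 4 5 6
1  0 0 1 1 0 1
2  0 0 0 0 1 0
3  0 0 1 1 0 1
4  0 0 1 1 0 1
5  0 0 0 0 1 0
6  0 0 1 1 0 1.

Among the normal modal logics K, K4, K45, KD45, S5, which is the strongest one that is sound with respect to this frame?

Transitive (axiom 4): yes — every two-step R-path is closed by a direct edge.
Euclidean (axiom 5): yes — any two successors of a common world are R-related.
Serial (axiom D): yes — every world has a successor (e.g. 1 R 3).
Reflexive (axiom T): no — 1 is not related to itself.
So F validates K, K4, K45, KD45; S5 would additionally require R to be reflexive. The strongest is KD45.

KD45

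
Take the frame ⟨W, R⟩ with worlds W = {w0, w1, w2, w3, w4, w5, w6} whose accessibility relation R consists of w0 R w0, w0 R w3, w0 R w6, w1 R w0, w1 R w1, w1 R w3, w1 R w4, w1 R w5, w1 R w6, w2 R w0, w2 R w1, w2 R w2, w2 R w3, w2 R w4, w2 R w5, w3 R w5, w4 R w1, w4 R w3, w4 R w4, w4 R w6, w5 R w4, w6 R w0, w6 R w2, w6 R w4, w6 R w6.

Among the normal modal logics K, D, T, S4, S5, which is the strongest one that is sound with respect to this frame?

Serial (axiom D): yes — every world has a successor (e.g. w0 R w0).
Reflexive (axiom T): no — w3 is not related to itself.
Transitive (axiom 4): no — w0 R w3 and w3 R w5, but not w0 R w5.
Euclidean (axiom 5): no — w0 R w3 and w0 R w6, but not w3 R w6.
So F validates K, D; T would additionally require R to be reflexive. The strongest is D.

D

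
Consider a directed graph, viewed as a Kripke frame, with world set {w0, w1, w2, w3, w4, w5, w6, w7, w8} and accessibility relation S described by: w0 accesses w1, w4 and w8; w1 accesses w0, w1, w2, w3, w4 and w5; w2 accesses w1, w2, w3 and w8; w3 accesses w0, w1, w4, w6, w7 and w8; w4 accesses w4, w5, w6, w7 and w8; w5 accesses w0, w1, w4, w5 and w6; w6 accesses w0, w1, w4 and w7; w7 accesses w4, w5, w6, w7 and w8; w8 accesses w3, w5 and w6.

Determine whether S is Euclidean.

Euclidean: no — w0 S w1 and w0 S w8, but not w1 S w8.

No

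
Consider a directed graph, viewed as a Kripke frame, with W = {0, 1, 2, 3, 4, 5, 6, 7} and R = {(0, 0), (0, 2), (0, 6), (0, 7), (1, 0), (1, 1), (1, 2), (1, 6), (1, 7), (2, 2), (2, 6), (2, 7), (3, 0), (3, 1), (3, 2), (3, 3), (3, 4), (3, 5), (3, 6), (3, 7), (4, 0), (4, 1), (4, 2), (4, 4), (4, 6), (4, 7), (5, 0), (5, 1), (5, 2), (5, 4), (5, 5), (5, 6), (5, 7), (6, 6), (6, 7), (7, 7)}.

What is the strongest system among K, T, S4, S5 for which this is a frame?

Reflexive (axiom T): yes — every world is R-related to itself.
Transitive (axiom 4): yes — every two-step R-path is closed by a direct edge.
Euclidean (axiom 5): no — 0 R 6 and 0 R 2, but not 6 R 2.
So F validates K, T, S4; S5 would additionally require R to be Euclidean. The strongest is S4.

S4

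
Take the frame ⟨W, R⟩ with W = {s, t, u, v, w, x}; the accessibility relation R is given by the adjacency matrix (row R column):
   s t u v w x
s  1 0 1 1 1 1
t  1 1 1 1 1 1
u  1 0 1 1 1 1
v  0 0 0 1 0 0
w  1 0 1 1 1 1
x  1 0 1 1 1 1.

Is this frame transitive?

Transitive: yes — every two-step R-path is closed by a direct edge.

Yes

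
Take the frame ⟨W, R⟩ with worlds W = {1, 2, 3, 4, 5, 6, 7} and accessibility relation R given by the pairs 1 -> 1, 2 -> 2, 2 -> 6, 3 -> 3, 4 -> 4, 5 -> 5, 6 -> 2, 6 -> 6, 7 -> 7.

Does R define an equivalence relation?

Yes

Reflexive: yes — every world is R-related to itself.
Symmetric: yes — every pair in R has its reverse in R.
Transitive: yes — every two-step R-path is closed by a direct edge.
So R is an equivalence relation.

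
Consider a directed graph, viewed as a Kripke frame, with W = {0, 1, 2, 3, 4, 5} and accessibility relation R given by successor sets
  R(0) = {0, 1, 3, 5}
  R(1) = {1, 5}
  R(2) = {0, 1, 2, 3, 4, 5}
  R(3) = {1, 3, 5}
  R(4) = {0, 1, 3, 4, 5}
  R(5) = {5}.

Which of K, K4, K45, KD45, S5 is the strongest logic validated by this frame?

Transitive (axiom 4): yes — every two-step R-path is closed by a direct edge.
Euclidean (axiom 5): no — 0 R 1 and 0 R 3, but not 1 R 3.
Serial (axiom D): yes — every world has a successor (e.g. 0 R 0).
Reflexive (axiom T): yes — every world is R-related to itself.
So F validates K, K4; K45 would additionally require R to be Euclidean. The strongest is K4.

K4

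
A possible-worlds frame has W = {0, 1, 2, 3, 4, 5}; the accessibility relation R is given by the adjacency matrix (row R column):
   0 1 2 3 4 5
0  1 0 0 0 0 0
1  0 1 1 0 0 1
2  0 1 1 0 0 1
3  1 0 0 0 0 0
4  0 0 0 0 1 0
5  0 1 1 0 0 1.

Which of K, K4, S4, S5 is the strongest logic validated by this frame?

K4

Transitive (axiom 4): yes — every two-step R-path is closed by a direct edge.
Reflexive (axiom T): no — 3 is not related to itself.
Euclidean (axiom 5): yes — any two successors of a common world are R-related.
So F validates K, K4; S4 would additionally require R to be reflexive. The strongest is K4.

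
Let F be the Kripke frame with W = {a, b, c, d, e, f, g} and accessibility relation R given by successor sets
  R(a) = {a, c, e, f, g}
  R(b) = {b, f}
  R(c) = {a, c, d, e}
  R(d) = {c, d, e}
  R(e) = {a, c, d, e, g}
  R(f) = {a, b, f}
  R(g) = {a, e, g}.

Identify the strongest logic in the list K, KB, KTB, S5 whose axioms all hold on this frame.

KTB

Symmetric (axiom B): yes — every pair in R has its reverse in R.
Reflexive (axiom T): yes — every world is R-related to itself.
Euclidean (axiom 5): no — a R c and a R f, but not c R f.
So F validates K, KB, KTB; S5 would additionally require R to be Euclidean. The strongest is KTB.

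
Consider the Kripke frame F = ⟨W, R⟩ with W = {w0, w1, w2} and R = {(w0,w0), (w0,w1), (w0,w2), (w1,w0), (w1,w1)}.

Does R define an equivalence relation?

No

Reflexive: no — w2 is not related to itself.
Symmetric: no — w0 R w2 but not w2 R w0.
Transitive: no — w1 R w0 and w0 R w2, but not w1 R w2.
So R is not an equivalence relation.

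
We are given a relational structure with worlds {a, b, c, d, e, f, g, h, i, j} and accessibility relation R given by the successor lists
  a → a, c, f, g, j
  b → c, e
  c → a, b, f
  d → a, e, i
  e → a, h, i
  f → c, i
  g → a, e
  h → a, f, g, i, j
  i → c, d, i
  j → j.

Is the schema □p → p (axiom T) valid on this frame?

Axiom T corresponds to the accessibility relation being reflexive.
Reflexive: no — b is not related to itself.

No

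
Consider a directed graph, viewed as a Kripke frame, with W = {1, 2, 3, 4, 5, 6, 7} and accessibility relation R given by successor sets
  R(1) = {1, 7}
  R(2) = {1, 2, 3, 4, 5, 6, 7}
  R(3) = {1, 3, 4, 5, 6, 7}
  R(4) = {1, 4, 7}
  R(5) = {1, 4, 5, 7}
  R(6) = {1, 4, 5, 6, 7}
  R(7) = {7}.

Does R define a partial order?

Reflexive: yes — every world is R-related to itself.
Transitive: yes — every two-step R-path is closed by a direct edge.
Antisymmetric: yes — no distinct pair is related both ways.
So R is a partial order.

Yes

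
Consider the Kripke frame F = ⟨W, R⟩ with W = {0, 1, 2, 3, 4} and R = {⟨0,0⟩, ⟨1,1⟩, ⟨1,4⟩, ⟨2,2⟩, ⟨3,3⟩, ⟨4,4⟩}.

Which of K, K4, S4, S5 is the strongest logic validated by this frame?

Transitive (axiom 4): yes — every two-step R-path is closed by a direct edge.
Reflexive (axiom T): yes — every world is R-related to itself.
Euclidean (axiom 5): no — 1 R 4 and 1 R 1, but not 4 R 1.
So F validates K, K4, S4; S5 would additionally require R to be Euclidean. The strongest is S4.

S4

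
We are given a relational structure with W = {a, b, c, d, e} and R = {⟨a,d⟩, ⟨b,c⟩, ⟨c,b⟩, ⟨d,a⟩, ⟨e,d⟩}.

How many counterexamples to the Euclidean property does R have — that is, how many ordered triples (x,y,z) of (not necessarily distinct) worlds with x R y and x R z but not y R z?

Enumerating: (a,d,d), (b,c,c), (c,b,b), (d,a,a), (e,d,d).

5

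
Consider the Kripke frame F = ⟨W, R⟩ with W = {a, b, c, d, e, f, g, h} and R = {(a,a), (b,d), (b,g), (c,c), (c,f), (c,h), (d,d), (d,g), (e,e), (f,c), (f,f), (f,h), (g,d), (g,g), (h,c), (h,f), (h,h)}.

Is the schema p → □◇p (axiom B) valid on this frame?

The schema B characterises exactly the symmetric frames.
Symmetric: no — b R d but not d R b.

No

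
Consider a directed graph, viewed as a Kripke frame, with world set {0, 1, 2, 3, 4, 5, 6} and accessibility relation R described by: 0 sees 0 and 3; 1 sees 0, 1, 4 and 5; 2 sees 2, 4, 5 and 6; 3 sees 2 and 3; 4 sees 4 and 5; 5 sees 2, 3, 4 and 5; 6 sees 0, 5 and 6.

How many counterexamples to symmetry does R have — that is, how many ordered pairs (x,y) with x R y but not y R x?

10

Enumerating: (0,3), (1,0), (1,4), (1,5), (2,4), (2,6), (3,2), (5,3), (6,0), (6,5).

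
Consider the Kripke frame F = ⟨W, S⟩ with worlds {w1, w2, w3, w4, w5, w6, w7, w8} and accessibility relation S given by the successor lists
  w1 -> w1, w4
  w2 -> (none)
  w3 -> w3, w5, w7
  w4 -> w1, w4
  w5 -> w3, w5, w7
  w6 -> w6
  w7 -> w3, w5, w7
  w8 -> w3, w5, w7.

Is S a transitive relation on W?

Transitive: yes — every two-step S-path is closed by a direct edge.

Yes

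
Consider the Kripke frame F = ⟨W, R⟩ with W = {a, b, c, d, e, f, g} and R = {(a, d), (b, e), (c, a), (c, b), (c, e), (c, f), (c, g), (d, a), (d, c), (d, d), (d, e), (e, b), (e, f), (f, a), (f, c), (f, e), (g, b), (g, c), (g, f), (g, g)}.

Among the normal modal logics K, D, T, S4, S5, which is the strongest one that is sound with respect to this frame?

D

Serial (axiom D): yes — every world has a successor (e.g. a R d).
Reflexive (axiom T): no — a is not related to itself.
Transitive (axiom 4): no — a R d and d R c, but not a R c.
Euclidean (axiom 5): no — c R a and c R b, but not a R b.
So F validates K, D; T would additionally require R to be reflexive. The strongest is D.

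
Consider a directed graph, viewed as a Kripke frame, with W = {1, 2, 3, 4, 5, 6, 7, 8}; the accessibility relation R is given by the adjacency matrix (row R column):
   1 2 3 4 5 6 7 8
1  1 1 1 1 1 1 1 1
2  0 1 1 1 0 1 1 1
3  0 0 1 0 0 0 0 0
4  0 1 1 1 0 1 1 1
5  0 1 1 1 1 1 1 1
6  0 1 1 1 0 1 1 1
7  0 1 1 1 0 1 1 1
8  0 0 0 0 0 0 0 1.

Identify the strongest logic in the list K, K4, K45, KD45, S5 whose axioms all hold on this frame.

K4

Transitive (axiom 4): yes — every two-step R-path is closed by a direct edge.
Euclidean (axiom 5): no — 1 R 2 and 1 R 5, but not 2 R 5.
Serial (axiom D): yes — every world has a successor (e.g. 1 R 1).
Reflexive (axiom T): yes — every world is R-related to itself.
So F validates K, K4; K45 would additionally require R to be Euclidean. The strongest is K4.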